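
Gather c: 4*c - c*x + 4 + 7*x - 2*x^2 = c*(4 - x) - 2*x^2 + 7*x + 4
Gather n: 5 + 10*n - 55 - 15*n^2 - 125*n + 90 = -15*n^2 - 115*n + 40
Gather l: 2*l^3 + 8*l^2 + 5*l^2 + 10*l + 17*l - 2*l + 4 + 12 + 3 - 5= 2*l^3 + 13*l^2 + 25*l + 14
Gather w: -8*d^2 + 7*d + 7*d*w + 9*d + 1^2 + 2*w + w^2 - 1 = -8*d^2 + 16*d + w^2 + w*(7*d + 2)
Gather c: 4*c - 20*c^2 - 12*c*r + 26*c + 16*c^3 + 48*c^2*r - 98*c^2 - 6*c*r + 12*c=16*c^3 + c^2*(48*r - 118) + c*(42 - 18*r)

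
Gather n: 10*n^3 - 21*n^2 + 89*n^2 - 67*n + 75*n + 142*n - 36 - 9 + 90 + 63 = 10*n^3 + 68*n^2 + 150*n + 108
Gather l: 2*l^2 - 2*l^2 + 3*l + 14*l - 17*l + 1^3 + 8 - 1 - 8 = 0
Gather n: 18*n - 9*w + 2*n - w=20*n - 10*w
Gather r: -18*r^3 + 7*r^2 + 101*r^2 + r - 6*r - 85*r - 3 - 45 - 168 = -18*r^3 + 108*r^2 - 90*r - 216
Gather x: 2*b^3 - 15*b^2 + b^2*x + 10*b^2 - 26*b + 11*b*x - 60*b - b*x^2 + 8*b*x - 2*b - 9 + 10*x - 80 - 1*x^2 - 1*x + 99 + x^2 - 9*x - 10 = 2*b^3 - 5*b^2 - b*x^2 - 88*b + x*(b^2 + 19*b)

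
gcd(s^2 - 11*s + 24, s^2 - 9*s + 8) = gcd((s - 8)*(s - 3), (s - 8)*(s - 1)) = s - 8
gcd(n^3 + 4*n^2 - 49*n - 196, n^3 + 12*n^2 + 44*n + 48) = n + 4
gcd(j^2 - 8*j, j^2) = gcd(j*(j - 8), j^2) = j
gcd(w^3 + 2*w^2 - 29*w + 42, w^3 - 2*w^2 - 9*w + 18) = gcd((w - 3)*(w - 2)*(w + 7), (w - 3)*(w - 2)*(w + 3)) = w^2 - 5*w + 6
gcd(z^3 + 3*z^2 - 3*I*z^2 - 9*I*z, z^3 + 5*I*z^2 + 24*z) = z^2 - 3*I*z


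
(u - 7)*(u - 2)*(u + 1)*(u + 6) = u^4 - 2*u^3 - 43*u^2 + 44*u + 84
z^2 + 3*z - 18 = (z - 3)*(z + 6)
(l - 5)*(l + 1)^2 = l^3 - 3*l^2 - 9*l - 5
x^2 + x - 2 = (x - 1)*(x + 2)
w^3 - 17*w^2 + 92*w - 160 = (w - 8)*(w - 5)*(w - 4)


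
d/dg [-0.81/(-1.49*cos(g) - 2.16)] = 1.2069*sin(g)/(1.49*cos(g) + 2.16)^2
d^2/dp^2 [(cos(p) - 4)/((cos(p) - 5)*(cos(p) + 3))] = (14*(1 - cos(p)^2)^2 - cos(p)^5 - 112*cos(p)^3 + 290*cos(p)^2 - 207*cos(p) - 226)/((cos(p) - 5)^3*(cos(p) + 3)^3)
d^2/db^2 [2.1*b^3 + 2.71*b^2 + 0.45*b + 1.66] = 12.6*b + 5.42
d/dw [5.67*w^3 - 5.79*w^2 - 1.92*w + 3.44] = 17.01*w^2 - 11.58*w - 1.92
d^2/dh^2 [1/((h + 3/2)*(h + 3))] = 4*(4*(h + 3)^2 + 2*(h + 3)*(2*h + 3) + (2*h + 3)^2)/((h + 3)^3*(2*h + 3)^3)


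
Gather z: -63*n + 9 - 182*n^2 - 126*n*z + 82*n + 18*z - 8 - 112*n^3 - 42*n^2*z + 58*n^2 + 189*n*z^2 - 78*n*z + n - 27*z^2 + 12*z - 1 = -112*n^3 - 124*n^2 + 20*n + z^2*(189*n - 27) + z*(-42*n^2 - 204*n + 30)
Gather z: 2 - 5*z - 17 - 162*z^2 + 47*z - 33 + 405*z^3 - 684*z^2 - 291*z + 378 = 405*z^3 - 846*z^2 - 249*z + 330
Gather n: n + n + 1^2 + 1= 2*n + 2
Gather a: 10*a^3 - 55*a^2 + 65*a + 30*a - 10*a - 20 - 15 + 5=10*a^3 - 55*a^2 + 85*a - 30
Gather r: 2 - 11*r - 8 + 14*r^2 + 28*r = 14*r^2 + 17*r - 6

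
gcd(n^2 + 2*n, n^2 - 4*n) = n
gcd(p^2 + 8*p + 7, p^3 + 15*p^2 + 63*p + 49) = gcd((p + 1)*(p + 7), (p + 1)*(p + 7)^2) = p^2 + 8*p + 7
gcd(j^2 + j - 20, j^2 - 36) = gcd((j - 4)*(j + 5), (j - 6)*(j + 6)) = 1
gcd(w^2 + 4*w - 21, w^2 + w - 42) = w + 7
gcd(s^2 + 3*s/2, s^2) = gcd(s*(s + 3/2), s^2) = s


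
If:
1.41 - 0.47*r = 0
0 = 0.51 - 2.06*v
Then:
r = 3.00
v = 0.25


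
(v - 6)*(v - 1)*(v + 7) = v^3 - 43*v + 42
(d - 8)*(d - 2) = d^2 - 10*d + 16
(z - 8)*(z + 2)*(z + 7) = z^3 + z^2 - 58*z - 112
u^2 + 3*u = u*(u + 3)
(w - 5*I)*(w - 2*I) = w^2 - 7*I*w - 10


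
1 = 1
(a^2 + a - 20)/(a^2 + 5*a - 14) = (a^2 + a - 20)/(a^2 + 5*a - 14)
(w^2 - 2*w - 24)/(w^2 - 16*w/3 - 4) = 3*(w + 4)/(3*w + 2)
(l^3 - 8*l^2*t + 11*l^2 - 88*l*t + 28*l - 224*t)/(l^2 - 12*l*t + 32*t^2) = (-l^2 - 11*l - 28)/(-l + 4*t)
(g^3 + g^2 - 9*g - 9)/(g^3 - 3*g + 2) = (g^3 + g^2 - 9*g - 9)/(g^3 - 3*g + 2)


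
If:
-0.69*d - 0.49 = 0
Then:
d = -0.71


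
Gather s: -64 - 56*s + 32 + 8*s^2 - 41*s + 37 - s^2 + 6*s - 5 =7*s^2 - 91*s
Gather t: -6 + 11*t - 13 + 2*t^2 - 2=2*t^2 + 11*t - 21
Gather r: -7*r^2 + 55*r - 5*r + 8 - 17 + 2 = -7*r^2 + 50*r - 7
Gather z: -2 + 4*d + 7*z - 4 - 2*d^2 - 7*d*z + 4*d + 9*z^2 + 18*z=-2*d^2 + 8*d + 9*z^2 + z*(25 - 7*d) - 6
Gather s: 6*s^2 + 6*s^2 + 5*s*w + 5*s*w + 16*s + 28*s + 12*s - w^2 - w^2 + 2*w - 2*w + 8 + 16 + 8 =12*s^2 + s*(10*w + 56) - 2*w^2 + 32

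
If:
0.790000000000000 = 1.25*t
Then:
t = 0.63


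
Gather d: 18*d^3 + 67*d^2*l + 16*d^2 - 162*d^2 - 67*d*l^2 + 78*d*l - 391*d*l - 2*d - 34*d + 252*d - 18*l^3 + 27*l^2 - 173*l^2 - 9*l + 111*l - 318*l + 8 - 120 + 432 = 18*d^3 + d^2*(67*l - 146) + d*(-67*l^2 - 313*l + 216) - 18*l^3 - 146*l^2 - 216*l + 320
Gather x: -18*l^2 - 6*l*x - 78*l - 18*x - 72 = -18*l^2 - 78*l + x*(-6*l - 18) - 72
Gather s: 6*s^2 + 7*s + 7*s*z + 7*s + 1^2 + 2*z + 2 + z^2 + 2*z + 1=6*s^2 + s*(7*z + 14) + z^2 + 4*z + 4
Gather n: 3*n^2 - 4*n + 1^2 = 3*n^2 - 4*n + 1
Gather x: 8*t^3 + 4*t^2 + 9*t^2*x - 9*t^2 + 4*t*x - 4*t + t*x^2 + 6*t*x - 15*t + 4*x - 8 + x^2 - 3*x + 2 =8*t^3 - 5*t^2 - 19*t + x^2*(t + 1) + x*(9*t^2 + 10*t + 1) - 6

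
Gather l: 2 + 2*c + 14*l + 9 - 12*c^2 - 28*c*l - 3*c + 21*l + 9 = -12*c^2 - c + l*(35 - 28*c) + 20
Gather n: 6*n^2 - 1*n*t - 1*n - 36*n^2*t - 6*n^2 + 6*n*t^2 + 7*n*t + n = -36*n^2*t + n*(6*t^2 + 6*t)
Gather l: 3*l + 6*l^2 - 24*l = 6*l^2 - 21*l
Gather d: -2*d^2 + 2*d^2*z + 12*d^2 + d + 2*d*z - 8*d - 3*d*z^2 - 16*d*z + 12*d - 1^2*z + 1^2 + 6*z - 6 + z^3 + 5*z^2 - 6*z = d^2*(2*z + 10) + d*(-3*z^2 - 14*z + 5) + z^3 + 5*z^2 - z - 5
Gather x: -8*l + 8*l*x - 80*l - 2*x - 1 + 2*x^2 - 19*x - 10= -88*l + 2*x^2 + x*(8*l - 21) - 11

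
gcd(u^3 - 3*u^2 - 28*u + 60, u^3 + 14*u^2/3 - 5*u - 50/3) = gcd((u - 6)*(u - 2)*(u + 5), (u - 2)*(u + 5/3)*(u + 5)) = u^2 + 3*u - 10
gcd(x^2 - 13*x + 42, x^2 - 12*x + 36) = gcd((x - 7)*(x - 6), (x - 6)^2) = x - 6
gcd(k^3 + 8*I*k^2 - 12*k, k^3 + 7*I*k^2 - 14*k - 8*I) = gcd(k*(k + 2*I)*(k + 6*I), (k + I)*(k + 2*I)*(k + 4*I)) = k + 2*I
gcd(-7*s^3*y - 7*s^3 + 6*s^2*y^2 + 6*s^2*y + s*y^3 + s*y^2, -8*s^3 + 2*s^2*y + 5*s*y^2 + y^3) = -s + y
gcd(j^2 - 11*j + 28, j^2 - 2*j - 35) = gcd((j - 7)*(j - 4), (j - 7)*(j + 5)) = j - 7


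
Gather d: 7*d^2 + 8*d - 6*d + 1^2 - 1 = 7*d^2 + 2*d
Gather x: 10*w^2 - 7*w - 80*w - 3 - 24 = 10*w^2 - 87*w - 27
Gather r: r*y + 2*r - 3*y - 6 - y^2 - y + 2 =r*(y + 2) - y^2 - 4*y - 4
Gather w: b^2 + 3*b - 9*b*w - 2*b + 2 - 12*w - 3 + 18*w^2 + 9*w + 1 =b^2 + b + 18*w^2 + w*(-9*b - 3)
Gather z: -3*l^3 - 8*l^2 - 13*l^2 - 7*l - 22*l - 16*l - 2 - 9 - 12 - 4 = -3*l^3 - 21*l^2 - 45*l - 27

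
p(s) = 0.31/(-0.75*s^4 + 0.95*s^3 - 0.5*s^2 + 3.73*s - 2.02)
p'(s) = 0.31*(3.0*s^3 - 2.85*s^2 + 1.0*s - 3.73)/(-0.75*s^4 + 0.95*s^3 - 0.5*s^2 + 3.73*s - 2.02)^2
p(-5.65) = -0.00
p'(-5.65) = -0.00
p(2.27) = -0.06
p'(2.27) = 0.24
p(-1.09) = -0.03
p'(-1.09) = -0.05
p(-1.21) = -0.03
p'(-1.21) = -0.04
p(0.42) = -0.63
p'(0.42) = -4.55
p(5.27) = -0.00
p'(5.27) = 0.00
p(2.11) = -0.13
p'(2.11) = 0.80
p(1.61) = 0.19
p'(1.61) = 0.36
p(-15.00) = -0.00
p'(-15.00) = -0.00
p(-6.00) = -0.00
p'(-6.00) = -0.00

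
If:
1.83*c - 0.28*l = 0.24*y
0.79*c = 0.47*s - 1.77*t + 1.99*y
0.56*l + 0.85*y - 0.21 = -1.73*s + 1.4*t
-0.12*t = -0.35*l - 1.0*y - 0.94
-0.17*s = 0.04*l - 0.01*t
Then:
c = -0.21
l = -0.70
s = 0.12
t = -0.76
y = -0.79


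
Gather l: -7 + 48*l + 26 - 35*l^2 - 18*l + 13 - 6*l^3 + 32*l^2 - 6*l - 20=-6*l^3 - 3*l^2 + 24*l + 12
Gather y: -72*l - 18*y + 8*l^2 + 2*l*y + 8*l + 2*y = 8*l^2 - 64*l + y*(2*l - 16)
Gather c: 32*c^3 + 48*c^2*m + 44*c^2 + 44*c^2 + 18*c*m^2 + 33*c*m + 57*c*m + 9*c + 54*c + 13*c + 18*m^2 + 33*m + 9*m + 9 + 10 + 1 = 32*c^3 + c^2*(48*m + 88) + c*(18*m^2 + 90*m + 76) + 18*m^2 + 42*m + 20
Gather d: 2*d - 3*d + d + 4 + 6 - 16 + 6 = 0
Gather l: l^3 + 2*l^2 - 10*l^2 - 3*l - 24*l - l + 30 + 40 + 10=l^3 - 8*l^2 - 28*l + 80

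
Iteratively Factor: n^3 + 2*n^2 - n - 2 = (n - 1)*(n^2 + 3*n + 2) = (n - 1)*(n + 1)*(n + 2)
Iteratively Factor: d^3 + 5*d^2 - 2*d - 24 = (d - 2)*(d^2 + 7*d + 12) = (d - 2)*(d + 4)*(d + 3)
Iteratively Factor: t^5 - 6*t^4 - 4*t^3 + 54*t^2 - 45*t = (t - 3)*(t^4 - 3*t^3 - 13*t^2 + 15*t) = (t - 5)*(t - 3)*(t^3 + 2*t^2 - 3*t) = (t - 5)*(t - 3)*(t - 1)*(t^2 + 3*t) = (t - 5)*(t - 3)*(t - 1)*(t + 3)*(t)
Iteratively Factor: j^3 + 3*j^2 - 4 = (j + 2)*(j^2 + j - 2) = (j - 1)*(j + 2)*(j + 2)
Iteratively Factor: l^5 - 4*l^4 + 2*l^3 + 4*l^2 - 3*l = (l)*(l^4 - 4*l^3 + 2*l^2 + 4*l - 3) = l*(l - 1)*(l^3 - 3*l^2 - l + 3) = l*(l - 1)^2*(l^2 - 2*l - 3) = l*(l - 1)^2*(l + 1)*(l - 3)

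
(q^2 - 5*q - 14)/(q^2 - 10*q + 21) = (q + 2)/(q - 3)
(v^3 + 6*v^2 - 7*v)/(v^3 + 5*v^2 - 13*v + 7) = v/(v - 1)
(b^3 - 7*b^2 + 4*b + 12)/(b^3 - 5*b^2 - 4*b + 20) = (b^2 - 5*b - 6)/(b^2 - 3*b - 10)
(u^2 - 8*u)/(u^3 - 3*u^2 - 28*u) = (8 - u)/(-u^2 + 3*u + 28)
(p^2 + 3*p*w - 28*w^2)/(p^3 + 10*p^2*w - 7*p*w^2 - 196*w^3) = 1/(p + 7*w)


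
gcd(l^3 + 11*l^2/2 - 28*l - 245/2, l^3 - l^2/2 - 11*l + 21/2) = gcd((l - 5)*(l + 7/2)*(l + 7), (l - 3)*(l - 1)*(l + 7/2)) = l + 7/2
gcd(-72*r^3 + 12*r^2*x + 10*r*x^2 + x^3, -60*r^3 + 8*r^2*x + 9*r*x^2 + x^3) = -12*r^2 + 4*r*x + x^2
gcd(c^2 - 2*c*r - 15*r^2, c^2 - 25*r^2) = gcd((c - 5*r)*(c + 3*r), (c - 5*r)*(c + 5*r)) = -c + 5*r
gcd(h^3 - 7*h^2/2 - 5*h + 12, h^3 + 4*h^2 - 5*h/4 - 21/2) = h^2 + h/2 - 3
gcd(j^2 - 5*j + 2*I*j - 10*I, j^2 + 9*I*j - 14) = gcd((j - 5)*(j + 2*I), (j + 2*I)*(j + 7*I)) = j + 2*I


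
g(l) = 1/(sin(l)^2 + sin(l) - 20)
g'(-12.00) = 0.00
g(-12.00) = -0.05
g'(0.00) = 0.00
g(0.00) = -0.05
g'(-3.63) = 0.00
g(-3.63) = -0.05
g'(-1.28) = 0.00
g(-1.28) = -0.05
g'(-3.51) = 0.00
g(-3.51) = -0.05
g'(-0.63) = 0.00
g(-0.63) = -0.05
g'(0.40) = -0.00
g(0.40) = -0.05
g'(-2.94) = 0.00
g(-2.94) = -0.05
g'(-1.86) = -0.00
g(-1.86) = -0.05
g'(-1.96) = -0.00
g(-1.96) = -0.05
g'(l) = (-2*sin(l)*cos(l) - cos(l))/(sin(l)^2 + sin(l) - 20)^2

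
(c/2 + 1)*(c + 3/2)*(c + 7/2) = c^3/2 + 7*c^2/2 + 61*c/8 + 21/4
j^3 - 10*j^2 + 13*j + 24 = (j - 8)*(j - 3)*(j + 1)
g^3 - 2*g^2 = g^2*(g - 2)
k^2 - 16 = (k - 4)*(k + 4)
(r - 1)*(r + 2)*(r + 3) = r^3 + 4*r^2 + r - 6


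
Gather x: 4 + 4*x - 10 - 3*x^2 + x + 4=-3*x^2 + 5*x - 2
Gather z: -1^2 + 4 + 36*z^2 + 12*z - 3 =36*z^2 + 12*z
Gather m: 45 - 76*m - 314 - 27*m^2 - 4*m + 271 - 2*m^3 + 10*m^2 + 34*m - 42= -2*m^3 - 17*m^2 - 46*m - 40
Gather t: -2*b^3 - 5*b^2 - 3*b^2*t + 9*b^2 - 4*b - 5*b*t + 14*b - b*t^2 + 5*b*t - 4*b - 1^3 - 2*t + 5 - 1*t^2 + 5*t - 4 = -2*b^3 + 4*b^2 + 6*b + t^2*(-b - 1) + t*(3 - 3*b^2)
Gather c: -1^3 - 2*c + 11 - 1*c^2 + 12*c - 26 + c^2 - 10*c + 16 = 0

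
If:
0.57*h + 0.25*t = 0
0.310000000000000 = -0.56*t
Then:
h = 0.24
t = -0.55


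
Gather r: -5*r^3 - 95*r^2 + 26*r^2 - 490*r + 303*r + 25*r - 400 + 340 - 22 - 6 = -5*r^3 - 69*r^2 - 162*r - 88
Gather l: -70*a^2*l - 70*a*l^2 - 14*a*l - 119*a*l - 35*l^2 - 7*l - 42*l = l^2*(-70*a - 35) + l*(-70*a^2 - 133*a - 49)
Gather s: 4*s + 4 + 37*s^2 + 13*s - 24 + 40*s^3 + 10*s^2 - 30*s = 40*s^3 + 47*s^2 - 13*s - 20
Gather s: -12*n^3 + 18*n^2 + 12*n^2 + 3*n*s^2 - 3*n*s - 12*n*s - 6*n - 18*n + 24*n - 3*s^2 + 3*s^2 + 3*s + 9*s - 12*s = -12*n^3 + 30*n^2 + 3*n*s^2 - 15*n*s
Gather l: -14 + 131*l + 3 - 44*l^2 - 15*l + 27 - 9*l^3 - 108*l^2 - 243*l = -9*l^3 - 152*l^2 - 127*l + 16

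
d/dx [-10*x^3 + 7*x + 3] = 7 - 30*x^2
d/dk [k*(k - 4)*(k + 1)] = 3*k^2 - 6*k - 4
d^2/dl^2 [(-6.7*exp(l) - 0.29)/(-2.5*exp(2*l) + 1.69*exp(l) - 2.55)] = (41.875*exp(4*l) + 35.5575*exp(3*l) - 259.95075*exp(2*l) + 22.306919*exp(l) + 44.816505)*exp(l)/(15.625*exp(6*l) - 31.6875*exp(5*l) + 69.23325*exp(4*l) - 69.469309*exp(3*l) + 70.617915*exp(2*l) - 32.967675*exp(l) + 16.581375)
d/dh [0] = 0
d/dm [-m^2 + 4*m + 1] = 4 - 2*m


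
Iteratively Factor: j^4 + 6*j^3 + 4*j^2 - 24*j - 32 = (j + 2)*(j^3 + 4*j^2 - 4*j - 16) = (j + 2)^2*(j^2 + 2*j - 8) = (j + 2)^2*(j + 4)*(j - 2)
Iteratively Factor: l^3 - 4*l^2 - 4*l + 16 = (l - 2)*(l^2 - 2*l - 8) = (l - 4)*(l - 2)*(l + 2)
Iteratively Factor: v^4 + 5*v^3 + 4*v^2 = (v + 1)*(v^3 + 4*v^2) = v*(v + 1)*(v^2 + 4*v) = v^2*(v + 1)*(v + 4)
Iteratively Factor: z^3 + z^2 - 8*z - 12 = (z + 2)*(z^2 - z - 6) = (z + 2)^2*(z - 3)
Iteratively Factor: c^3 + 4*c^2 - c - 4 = (c + 4)*(c^2 - 1) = (c + 1)*(c + 4)*(c - 1)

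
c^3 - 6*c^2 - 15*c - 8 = (c - 8)*(c + 1)^2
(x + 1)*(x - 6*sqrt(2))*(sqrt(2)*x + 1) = sqrt(2)*x^3 - 11*x^2 + sqrt(2)*x^2 - 11*x - 6*sqrt(2)*x - 6*sqrt(2)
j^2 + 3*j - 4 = (j - 1)*(j + 4)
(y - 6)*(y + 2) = y^2 - 4*y - 12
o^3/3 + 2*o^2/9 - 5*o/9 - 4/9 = (o/3 + 1/3)*(o - 4/3)*(o + 1)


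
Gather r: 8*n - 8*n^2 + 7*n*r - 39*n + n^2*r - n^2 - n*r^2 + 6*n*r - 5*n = -9*n^2 - n*r^2 - 36*n + r*(n^2 + 13*n)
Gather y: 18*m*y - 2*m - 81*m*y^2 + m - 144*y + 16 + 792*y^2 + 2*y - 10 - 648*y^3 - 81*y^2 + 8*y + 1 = -m - 648*y^3 + y^2*(711 - 81*m) + y*(18*m - 134) + 7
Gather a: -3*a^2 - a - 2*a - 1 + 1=-3*a^2 - 3*a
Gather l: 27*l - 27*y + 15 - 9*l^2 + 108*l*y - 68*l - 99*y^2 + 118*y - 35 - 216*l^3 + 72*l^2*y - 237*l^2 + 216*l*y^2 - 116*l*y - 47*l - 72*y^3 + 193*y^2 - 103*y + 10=-216*l^3 + l^2*(72*y - 246) + l*(216*y^2 - 8*y - 88) - 72*y^3 + 94*y^2 - 12*y - 10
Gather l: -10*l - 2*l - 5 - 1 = -12*l - 6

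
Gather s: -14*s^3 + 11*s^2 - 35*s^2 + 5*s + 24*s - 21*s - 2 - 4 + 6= -14*s^3 - 24*s^2 + 8*s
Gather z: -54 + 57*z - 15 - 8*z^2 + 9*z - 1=-8*z^2 + 66*z - 70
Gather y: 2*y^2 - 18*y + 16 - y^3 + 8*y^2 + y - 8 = -y^3 + 10*y^2 - 17*y + 8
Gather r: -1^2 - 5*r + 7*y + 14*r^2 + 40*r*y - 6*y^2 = 14*r^2 + r*(40*y - 5) - 6*y^2 + 7*y - 1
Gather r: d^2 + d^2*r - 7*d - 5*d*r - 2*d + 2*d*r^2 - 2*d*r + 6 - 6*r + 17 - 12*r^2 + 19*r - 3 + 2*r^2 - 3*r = d^2 - 9*d + r^2*(2*d - 10) + r*(d^2 - 7*d + 10) + 20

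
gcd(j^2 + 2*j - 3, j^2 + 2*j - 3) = j^2 + 2*j - 3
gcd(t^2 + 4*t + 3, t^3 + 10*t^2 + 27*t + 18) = t^2 + 4*t + 3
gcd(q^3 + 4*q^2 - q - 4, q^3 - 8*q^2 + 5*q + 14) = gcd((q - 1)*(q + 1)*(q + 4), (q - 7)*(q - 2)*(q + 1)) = q + 1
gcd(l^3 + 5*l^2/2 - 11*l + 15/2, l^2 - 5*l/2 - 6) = 1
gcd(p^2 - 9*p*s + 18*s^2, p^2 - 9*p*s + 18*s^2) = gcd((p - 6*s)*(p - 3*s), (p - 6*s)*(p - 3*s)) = p^2 - 9*p*s + 18*s^2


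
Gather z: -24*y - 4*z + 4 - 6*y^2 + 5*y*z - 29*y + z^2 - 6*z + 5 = -6*y^2 - 53*y + z^2 + z*(5*y - 10) + 9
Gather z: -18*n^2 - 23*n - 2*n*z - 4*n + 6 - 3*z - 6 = -18*n^2 - 27*n + z*(-2*n - 3)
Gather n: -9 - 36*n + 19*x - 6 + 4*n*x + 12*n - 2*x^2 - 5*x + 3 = n*(4*x - 24) - 2*x^2 + 14*x - 12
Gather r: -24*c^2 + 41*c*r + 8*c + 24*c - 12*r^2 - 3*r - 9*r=-24*c^2 + 32*c - 12*r^2 + r*(41*c - 12)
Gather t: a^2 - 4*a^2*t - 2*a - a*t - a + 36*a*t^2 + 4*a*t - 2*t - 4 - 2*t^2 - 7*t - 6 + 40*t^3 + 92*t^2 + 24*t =a^2 - 3*a + 40*t^3 + t^2*(36*a + 90) + t*(-4*a^2 + 3*a + 15) - 10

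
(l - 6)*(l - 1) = l^2 - 7*l + 6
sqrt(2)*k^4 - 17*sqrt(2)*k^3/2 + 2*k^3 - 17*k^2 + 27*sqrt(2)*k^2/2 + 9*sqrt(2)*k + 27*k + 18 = (k - 6)*(k - 3)*(k + sqrt(2))*(sqrt(2)*k + sqrt(2)/2)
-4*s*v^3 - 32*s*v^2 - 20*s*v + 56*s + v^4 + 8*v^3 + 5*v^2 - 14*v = (-4*s + v)*(v - 1)*(v + 2)*(v + 7)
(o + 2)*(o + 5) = o^2 + 7*o + 10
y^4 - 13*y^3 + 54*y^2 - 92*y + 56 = (y - 7)*(y - 2)^3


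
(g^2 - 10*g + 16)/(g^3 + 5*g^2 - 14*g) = (g - 8)/(g*(g + 7))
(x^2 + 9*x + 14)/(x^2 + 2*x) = (x + 7)/x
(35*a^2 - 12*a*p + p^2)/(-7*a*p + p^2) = (-5*a + p)/p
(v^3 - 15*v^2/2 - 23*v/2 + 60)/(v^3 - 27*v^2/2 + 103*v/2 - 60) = (v + 3)/(v - 3)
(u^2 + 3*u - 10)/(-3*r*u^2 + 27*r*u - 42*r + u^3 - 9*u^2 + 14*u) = (-u - 5)/(3*r*u - 21*r - u^2 + 7*u)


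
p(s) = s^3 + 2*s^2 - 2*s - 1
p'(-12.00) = 382.00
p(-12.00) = -1417.00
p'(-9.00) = 205.00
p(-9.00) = -550.00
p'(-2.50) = 6.75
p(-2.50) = 0.88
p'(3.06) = 38.33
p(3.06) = 40.26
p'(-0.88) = -3.20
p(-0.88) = 1.63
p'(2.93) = 35.47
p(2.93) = 35.46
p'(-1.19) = -2.51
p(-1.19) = 2.53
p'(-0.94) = -3.11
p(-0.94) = 1.82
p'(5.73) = 119.42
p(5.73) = 241.34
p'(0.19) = -1.13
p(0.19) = -1.30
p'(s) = 3*s^2 + 4*s - 2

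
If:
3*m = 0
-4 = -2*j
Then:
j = 2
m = 0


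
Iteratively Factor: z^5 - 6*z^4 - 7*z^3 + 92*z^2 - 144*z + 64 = (z - 1)*(z^4 - 5*z^3 - 12*z^2 + 80*z - 64) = (z - 4)*(z - 1)*(z^3 - z^2 - 16*z + 16) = (z - 4)*(z - 1)*(z + 4)*(z^2 - 5*z + 4) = (z - 4)^2*(z - 1)*(z + 4)*(z - 1)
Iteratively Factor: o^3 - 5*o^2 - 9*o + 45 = (o + 3)*(o^2 - 8*o + 15) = (o - 3)*(o + 3)*(o - 5)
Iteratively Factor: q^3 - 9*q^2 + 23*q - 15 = (q - 3)*(q^2 - 6*q + 5) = (q - 3)*(q - 1)*(q - 5)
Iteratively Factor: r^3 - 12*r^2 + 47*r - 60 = (r - 5)*(r^2 - 7*r + 12) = (r - 5)*(r - 4)*(r - 3)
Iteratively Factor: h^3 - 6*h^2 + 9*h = (h - 3)*(h^2 - 3*h) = (h - 3)^2*(h)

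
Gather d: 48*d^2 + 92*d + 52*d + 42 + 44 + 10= 48*d^2 + 144*d + 96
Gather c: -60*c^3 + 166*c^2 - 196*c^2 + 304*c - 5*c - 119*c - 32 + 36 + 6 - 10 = -60*c^3 - 30*c^2 + 180*c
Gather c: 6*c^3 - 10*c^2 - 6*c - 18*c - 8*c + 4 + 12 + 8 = 6*c^3 - 10*c^2 - 32*c + 24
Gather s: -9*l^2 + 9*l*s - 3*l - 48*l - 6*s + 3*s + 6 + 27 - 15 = -9*l^2 - 51*l + s*(9*l - 3) + 18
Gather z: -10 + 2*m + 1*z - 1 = 2*m + z - 11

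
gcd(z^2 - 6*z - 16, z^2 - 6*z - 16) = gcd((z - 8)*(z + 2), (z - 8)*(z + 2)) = z^2 - 6*z - 16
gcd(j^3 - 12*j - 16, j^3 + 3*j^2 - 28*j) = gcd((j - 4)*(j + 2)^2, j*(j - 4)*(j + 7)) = j - 4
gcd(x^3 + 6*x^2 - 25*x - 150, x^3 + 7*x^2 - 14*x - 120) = x^2 + 11*x + 30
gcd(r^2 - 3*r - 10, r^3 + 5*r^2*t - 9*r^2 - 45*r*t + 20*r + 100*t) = r - 5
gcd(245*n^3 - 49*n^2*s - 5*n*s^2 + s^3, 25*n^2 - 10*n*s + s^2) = -5*n + s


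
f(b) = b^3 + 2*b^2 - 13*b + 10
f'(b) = 3*b^2 + 4*b - 13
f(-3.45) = 37.59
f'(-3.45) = 8.91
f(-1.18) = 26.48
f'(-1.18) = -13.54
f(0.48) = 4.33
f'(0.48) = -10.39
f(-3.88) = 32.14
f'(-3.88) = 16.64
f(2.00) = 0.00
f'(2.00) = 7.00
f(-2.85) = 40.15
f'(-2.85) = -0.03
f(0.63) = 2.85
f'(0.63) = -9.29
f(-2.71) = 40.02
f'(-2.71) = -1.81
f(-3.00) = 40.00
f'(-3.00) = 2.00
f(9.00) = 784.00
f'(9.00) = 266.00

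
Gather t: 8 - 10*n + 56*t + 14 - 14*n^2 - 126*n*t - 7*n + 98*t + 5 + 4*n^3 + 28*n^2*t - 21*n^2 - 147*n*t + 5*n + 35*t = 4*n^3 - 35*n^2 - 12*n + t*(28*n^2 - 273*n + 189) + 27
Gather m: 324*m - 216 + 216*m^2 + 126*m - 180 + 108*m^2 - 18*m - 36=324*m^2 + 432*m - 432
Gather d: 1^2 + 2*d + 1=2*d + 2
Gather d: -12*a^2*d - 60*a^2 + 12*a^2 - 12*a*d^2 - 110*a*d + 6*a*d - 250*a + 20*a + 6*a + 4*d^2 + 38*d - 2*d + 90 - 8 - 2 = -48*a^2 - 224*a + d^2*(4 - 12*a) + d*(-12*a^2 - 104*a + 36) + 80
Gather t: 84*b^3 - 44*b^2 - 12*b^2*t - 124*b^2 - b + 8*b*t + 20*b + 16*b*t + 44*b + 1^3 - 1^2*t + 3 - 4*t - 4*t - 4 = 84*b^3 - 168*b^2 + 63*b + t*(-12*b^2 + 24*b - 9)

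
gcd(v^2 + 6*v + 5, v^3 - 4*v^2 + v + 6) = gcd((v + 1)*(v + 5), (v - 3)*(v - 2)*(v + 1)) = v + 1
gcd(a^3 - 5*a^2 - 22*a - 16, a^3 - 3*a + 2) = a + 2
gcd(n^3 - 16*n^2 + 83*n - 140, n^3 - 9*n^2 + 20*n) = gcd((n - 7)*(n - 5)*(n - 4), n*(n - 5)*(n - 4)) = n^2 - 9*n + 20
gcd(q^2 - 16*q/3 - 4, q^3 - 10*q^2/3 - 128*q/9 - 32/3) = q - 6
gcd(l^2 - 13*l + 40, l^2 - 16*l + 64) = l - 8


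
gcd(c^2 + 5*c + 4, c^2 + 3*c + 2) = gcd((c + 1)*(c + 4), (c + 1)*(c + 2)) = c + 1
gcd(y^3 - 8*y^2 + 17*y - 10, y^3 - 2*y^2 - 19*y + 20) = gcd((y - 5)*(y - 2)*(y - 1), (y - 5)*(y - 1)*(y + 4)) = y^2 - 6*y + 5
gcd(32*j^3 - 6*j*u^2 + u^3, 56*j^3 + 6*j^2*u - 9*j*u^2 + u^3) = -8*j^2 - 2*j*u + u^2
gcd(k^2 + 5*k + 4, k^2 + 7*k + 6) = k + 1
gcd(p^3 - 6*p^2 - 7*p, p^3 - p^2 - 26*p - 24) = p + 1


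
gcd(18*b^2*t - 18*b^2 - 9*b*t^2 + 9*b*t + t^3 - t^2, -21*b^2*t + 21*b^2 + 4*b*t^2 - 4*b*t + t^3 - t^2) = -3*b*t + 3*b + t^2 - t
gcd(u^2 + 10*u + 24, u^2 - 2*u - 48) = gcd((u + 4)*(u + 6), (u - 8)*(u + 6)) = u + 6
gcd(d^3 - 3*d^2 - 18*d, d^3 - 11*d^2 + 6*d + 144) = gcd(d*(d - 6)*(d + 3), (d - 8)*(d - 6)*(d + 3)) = d^2 - 3*d - 18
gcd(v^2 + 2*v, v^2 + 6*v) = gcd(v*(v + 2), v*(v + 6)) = v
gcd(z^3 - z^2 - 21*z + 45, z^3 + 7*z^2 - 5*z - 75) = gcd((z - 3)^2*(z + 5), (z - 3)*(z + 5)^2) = z^2 + 2*z - 15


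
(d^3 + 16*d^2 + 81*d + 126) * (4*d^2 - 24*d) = 4*d^5 + 40*d^4 - 60*d^3 - 1440*d^2 - 3024*d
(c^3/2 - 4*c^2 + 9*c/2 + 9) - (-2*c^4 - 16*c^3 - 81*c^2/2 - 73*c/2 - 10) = 2*c^4 + 33*c^3/2 + 73*c^2/2 + 41*c + 19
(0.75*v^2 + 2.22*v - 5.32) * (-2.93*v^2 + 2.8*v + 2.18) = -2.1975*v^4 - 4.4046*v^3 + 23.4386*v^2 - 10.0564*v - 11.5976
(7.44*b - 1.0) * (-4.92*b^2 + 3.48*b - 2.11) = -36.6048*b^3 + 30.8112*b^2 - 19.1784*b + 2.11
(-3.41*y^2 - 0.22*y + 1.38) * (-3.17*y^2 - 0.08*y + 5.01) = 10.8097*y^4 + 0.9702*y^3 - 21.4411*y^2 - 1.2126*y + 6.9138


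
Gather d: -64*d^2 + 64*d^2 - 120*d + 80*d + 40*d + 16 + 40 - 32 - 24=0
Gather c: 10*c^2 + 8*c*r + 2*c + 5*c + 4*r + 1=10*c^2 + c*(8*r + 7) + 4*r + 1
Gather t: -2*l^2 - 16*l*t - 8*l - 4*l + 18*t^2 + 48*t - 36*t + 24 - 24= -2*l^2 - 12*l + 18*t^2 + t*(12 - 16*l)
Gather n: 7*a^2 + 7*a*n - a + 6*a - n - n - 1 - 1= 7*a^2 + 5*a + n*(7*a - 2) - 2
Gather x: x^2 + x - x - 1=x^2 - 1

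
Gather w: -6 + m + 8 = m + 2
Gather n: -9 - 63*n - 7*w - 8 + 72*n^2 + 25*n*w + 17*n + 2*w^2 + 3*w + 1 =72*n^2 + n*(25*w - 46) + 2*w^2 - 4*w - 16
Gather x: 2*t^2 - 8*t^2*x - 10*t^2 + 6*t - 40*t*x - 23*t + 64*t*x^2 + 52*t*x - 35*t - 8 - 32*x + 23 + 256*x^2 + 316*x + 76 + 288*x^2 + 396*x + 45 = -8*t^2 - 52*t + x^2*(64*t + 544) + x*(-8*t^2 + 12*t + 680) + 136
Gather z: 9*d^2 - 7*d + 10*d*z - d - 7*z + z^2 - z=9*d^2 - 8*d + z^2 + z*(10*d - 8)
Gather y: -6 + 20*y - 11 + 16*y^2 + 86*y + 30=16*y^2 + 106*y + 13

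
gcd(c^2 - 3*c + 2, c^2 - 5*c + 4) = c - 1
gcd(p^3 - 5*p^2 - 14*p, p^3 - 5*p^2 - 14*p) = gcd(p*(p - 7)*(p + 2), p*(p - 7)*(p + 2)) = p^3 - 5*p^2 - 14*p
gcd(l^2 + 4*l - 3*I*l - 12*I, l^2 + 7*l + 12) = l + 4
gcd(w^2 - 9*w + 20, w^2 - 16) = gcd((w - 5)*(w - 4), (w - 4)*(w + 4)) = w - 4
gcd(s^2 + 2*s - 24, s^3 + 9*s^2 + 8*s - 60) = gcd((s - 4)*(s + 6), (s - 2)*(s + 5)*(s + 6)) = s + 6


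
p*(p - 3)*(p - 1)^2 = p^4 - 5*p^3 + 7*p^2 - 3*p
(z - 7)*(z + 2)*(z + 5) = z^3 - 39*z - 70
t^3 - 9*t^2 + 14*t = t*(t - 7)*(t - 2)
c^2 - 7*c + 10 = (c - 5)*(c - 2)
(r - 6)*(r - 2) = r^2 - 8*r + 12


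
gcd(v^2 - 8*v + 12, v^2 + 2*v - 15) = 1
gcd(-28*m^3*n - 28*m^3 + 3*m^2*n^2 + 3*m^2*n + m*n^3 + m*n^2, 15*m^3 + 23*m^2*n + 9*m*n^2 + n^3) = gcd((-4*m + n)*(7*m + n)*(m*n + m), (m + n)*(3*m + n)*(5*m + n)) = 1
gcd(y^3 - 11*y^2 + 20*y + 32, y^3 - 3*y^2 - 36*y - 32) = y^2 - 7*y - 8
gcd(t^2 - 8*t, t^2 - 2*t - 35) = 1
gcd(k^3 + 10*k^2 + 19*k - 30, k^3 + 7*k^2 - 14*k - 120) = k^2 + 11*k + 30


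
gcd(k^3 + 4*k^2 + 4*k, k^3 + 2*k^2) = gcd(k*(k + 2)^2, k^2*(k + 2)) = k^2 + 2*k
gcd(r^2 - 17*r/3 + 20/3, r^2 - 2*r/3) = 1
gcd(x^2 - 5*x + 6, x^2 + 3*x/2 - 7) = x - 2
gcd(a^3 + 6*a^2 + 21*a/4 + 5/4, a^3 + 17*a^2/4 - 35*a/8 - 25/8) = a^2 + 11*a/2 + 5/2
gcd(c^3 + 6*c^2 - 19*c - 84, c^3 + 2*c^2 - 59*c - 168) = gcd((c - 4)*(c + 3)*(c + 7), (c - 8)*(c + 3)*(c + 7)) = c^2 + 10*c + 21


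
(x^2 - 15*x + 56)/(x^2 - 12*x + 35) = (x - 8)/(x - 5)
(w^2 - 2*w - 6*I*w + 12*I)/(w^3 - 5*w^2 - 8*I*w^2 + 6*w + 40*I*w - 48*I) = (w - 6*I)/(w^2 - w*(3 + 8*I) + 24*I)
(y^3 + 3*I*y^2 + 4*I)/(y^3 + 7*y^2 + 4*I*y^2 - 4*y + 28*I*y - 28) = (y - I)/(y + 7)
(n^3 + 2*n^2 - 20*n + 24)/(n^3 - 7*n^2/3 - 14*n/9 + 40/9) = 9*(n^2 + 4*n - 12)/(9*n^2 - 3*n - 20)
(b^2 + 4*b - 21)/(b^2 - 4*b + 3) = (b + 7)/(b - 1)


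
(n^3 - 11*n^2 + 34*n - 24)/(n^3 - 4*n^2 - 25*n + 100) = (n^2 - 7*n + 6)/(n^2 - 25)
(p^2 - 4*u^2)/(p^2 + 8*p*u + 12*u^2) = (p - 2*u)/(p + 6*u)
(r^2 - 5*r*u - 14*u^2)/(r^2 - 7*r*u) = (r + 2*u)/r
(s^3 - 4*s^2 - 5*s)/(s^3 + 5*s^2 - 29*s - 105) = s*(s + 1)/(s^2 + 10*s + 21)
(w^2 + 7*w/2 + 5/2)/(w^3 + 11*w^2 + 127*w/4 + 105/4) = 2*(w + 1)/(2*w^2 + 17*w + 21)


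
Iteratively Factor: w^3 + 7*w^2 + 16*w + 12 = (w + 2)*(w^2 + 5*w + 6) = (w + 2)^2*(w + 3)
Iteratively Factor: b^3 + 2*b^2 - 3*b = (b - 1)*(b^2 + 3*b) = (b - 1)*(b + 3)*(b)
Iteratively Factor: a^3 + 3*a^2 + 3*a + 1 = (a + 1)*(a^2 + 2*a + 1) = (a + 1)^2*(a + 1)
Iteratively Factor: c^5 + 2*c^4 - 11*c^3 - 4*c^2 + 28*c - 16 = (c + 2)*(c^4 - 11*c^2 + 18*c - 8) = (c - 1)*(c + 2)*(c^3 + c^2 - 10*c + 8) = (c - 2)*(c - 1)*(c + 2)*(c^2 + 3*c - 4) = (c - 2)*(c - 1)^2*(c + 2)*(c + 4)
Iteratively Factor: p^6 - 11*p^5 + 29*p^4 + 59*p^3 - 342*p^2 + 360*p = (p - 4)*(p^5 - 7*p^4 + p^3 + 63*p^2 - 90*p) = (p - 5)*(p - 4)*(p^4 - 2*p^3 - 9*p^2 + 18*p) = (p - 5)*(p - 4)*(p - 2)*(p^3 - 9*p) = p*(p - 5)*(p - 4)*(p - 2)*(p^2 - 9) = p*(p - 5)*(p - 4)*(p - 3)*(p - 2)*(p + 3)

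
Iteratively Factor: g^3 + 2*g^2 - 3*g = (g)*(g^2 + 2*g - 3) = g*(g - 1)*(g + 3)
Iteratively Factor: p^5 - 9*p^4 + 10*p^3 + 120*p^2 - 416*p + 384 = (p - 4)*(p^4 - 5*p^3 - 10*p^2 + 80*p - 96) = (p - 4)*(p + 4)*(p^3 - 9*p^2 + 26*p - 24) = (p - 4)*(p - 2)*(p + 4)*(p^2 - 7*p + 12) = (p - 4)*(p - 3)*(p - 2)*(p + 4)*(p - 4)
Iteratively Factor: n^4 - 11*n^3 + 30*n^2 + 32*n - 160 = (n - 4)*(n^3 - 7*n^2 + 2*n + 40) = (n - 4)*(n + 2)*(n^2 - 9*n + 20) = (n - 5)*(n - 4)*(n + 2)*(n - 4)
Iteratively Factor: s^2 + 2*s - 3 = (s - 1)*(s + 3)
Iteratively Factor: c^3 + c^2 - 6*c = (c + 3)*(c^2 - 2*c) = c*(c + 3)*(c - 2)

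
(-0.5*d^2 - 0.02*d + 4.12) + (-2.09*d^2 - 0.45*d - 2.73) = -2.59*d^2 - 0.47*d + 1.39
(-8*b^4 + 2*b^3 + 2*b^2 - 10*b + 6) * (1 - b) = 8*b^5 - 10*b^4 + 12*b^2 - 16*b + 6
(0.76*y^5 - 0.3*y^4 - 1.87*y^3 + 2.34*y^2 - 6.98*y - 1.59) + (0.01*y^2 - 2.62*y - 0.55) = 0.76*y^5 - 0.3*y^4 - 1.87*y^3 + 2.35*y^2 - 9.6*y - 2.14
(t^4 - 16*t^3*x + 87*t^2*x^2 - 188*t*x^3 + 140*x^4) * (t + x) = t^5 - 15*t^4*x + 71*t^3*x^2 - 101*t^2*x^3 - 48*t*x^4 + 140*x^5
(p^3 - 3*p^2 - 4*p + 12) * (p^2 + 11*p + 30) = p^5 + 8*p^4 - 7*p^3 - 122*p^2 + 12*p + 360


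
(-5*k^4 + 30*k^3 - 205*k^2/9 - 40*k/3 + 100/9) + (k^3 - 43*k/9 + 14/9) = -5*k^4 + 31*k^3 - 205*k^2/9 - 163*k/9 + 38/3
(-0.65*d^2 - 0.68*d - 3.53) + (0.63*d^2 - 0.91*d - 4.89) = -0.02*d^2 - 1.59*d - 8.42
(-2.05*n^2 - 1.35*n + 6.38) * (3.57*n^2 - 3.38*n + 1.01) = -7.3185*n^4 + 2.1095*n^3 + 25.2691*n^2 - 22.9279*n + 6.4438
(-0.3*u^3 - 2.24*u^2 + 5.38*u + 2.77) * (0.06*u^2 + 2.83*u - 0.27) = -0.018*u^5 - 0.9834*u^4 - 5.9354*u^3 + 15.9964*u^2 + 6.3865*u - 0.7479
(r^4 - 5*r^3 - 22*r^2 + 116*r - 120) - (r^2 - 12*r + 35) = r^4 - 5*r^3 - 23*r^2 + 128*r - 155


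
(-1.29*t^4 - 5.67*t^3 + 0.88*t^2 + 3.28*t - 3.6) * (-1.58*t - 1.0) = 2.0382*t^5 + 10.2486*t^4 + 4.2796*t^3 - 6.0624*t^2 + 2.408*t + 3.6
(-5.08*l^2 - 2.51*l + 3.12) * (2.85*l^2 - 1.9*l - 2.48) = -14.478*l^4 + 2.4985*l^3 + 26.2594*l^2 + 0.296799999999999*l - 7.7376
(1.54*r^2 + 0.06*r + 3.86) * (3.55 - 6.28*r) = -9.6712*r^3 + 5.0902*r^2 - 24.0278*r + 13.703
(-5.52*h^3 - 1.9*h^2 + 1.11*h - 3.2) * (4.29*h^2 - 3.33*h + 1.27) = -23.6808*h^5 + 10.2306*h^4 + 4.0785*h^3 - 19.8373*h^2 + 12.0657*h - 4.064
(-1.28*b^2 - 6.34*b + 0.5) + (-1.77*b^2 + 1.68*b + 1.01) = -3.05*b^2 - 4.66*b + 1.51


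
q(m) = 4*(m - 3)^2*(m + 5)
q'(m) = 4*(m - 3)^2 + 4*(m + 5)*(2*m - 6) = 4*(m - 3)*(3*m + 7)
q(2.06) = 24.95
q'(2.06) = -49.56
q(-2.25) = 303.19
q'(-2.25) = -5.25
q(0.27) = 157.11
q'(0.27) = -85.29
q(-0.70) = 235.47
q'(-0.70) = -72.52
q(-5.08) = -20.89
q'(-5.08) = 266.32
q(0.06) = 174.95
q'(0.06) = -84.44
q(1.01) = 95.20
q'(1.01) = -79.84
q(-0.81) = 243.29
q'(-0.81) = -69.65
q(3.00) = 0.00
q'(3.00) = 0.00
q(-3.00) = 288.00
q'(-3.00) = 48.00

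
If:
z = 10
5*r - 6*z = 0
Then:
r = 12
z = 10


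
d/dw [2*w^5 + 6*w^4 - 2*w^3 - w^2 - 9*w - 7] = 10*w^4 + 24*w^3 - 6*w^2 - 2*w - 9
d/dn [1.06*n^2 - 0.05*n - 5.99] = 2.12*n - 0.05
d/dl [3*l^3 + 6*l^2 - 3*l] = 9*l^2 + 12*l - 3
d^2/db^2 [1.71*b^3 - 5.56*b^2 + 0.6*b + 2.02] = 10.26*b - 11.12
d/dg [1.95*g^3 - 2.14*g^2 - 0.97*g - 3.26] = 5.85*g^2 - 4.28*g - 0.97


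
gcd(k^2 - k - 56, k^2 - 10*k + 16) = k - 8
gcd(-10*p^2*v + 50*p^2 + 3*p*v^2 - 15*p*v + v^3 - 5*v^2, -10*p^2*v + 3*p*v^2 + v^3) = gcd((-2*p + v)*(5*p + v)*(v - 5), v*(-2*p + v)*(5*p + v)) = 10*p^2 - 3*p*v - v^2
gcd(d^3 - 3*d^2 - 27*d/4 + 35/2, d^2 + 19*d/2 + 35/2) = d + 5/2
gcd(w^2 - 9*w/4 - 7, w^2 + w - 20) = w - 4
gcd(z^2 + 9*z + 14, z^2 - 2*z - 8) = z + 2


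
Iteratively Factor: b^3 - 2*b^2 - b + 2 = (b + 1)*(b^2 - 3*b + 2) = (b - 2)*(b + 1)*(b - 1)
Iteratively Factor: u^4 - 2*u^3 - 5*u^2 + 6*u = (u)*(u^3 - 2*u^2 - 5*u + 6) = u*(u - 1)*(u^2 - u - 6) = u*(u - 1)*(u + 2)*(u - 3)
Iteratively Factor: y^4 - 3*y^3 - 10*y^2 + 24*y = (y + 3)*(y^3 - 6*y^2 + 8*y) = (y - 4)*(y + 3)*(y^2 - 2*y) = y*(y - 4)*(y + 3)*(y - 2)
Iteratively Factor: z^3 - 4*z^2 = (z - 4)*(z^2) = z*(z - 4)*(z)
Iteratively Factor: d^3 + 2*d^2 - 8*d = (d - 2)*(d^2 + 4*d) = d*(d - 2)*(d + 4)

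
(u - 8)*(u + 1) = u^2 - 7*u - 8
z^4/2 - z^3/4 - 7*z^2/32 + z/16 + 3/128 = (z/2 + 1/4)*(z - 3/4)*(z - 1/2)*(z + 1/4)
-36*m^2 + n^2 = (-6*m + n)*(6*m + n)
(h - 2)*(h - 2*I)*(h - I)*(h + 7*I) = h^4 - 2*h^3 + 4*I*h^3 + 19*h^2 - 8*I*h^2 - 38*h - 14*I*h + 28*I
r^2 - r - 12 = (r - 4)*(r + 3)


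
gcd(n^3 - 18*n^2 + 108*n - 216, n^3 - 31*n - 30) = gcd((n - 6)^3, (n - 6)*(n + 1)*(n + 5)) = n - 6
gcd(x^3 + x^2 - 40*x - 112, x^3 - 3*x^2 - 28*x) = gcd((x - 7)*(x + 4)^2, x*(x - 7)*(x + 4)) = x^2 - 3*x - 28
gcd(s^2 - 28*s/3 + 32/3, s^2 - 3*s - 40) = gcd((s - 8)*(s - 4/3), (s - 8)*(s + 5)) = s - 8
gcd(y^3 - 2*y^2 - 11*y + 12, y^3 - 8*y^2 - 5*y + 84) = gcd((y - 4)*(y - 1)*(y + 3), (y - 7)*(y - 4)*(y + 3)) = y^2 - y - 12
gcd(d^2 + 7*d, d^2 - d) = d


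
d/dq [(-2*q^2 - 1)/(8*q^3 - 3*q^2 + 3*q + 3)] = (16*q^4 + 18*q^2 - 18*q + 3)/(64*q^6 - 48*q^5 + 57*q^4 + 30*q^3 - 9*q^2 + 18*q + 9)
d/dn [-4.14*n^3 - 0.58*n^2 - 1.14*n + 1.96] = -12.42*n^2 - 1.16*n - 1.14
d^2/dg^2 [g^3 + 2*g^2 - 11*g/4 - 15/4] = 6*g + 4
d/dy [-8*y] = -8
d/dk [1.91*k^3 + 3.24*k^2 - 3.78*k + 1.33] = 5.73*k^2 + 6.48*k - 3.78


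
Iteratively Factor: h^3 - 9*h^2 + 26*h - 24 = (h - 3)*(h^2 - 6*h + 8) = (h - 4)*(h - 3)*(h - 2)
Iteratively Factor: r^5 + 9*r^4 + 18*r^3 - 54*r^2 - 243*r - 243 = (r - 3)*(r^4 + 12*r^3 + 54*r^2 + 108*r + 81) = (r - 3)*(r + 3)*(r^3 + 9*r^2 + 27*r + 27) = (r - 3)*(r + 3)^2*(r^2 + 6*r + 9) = (r - 3)*(r + 3)^3*(r + 3)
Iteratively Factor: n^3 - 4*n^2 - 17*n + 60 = (n - 5)*(n^2 + n - 12) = (n - 5)*(n - 3)*(n + 4)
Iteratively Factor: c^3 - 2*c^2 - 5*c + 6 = (c + 2)*(c^2 - 4*c + 3) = (c - 3)*(c + 2)*(c - 1)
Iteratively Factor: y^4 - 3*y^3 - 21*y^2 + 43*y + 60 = (y + 4)*(y^3 - 7*y^2 + 7*y + 15) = (y + 1)*(y + 4)*(y^2 - 8*y + 15) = (y - 3)*(y + 1)*(y + 4)*(y - 5)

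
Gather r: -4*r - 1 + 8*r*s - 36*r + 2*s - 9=r*(8*s - 40) + 2*s - 10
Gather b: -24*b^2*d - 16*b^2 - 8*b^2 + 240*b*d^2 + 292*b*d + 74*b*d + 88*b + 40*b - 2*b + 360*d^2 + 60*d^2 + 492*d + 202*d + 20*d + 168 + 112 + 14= b^2*(-24*d - 24) + b*(240*d^2 + 366*d + 126) + 420*d^2 + 714*d + 294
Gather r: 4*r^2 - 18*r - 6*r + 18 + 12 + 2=4*r^2 - 24*r + 32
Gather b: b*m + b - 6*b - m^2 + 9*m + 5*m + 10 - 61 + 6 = b*(m - 5) - m^2 + 14*m - 45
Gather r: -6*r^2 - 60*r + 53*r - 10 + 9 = -6*r^2 - 7*r - 1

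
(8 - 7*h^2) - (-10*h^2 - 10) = 3*h^2 + 18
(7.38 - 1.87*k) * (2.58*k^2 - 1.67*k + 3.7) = -4.8246*k^3 + 22.1633*k^2 - 19.2436*k + 27.306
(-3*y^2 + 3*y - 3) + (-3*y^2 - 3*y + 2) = -6*y^2 - 1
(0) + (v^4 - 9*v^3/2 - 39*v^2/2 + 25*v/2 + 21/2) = v^4 - 9*v^3/2 - 39*v^2/2 + 25*v/2 + 21/2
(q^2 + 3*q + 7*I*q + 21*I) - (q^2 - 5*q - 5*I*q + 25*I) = 8*q + 12*I*q - 4*I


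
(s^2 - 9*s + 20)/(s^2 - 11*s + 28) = (s - 5)/(s - 7)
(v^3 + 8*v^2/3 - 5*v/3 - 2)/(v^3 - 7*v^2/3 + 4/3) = (v + 3)/(v - 2)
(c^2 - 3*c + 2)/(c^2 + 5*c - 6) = (c - 2)/(c + 6)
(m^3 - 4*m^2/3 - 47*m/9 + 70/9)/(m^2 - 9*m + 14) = (9*m^2 + 6*m - 35)/(9*(m - 7))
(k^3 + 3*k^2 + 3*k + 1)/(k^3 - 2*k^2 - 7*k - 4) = (k + 1)/(k - 4)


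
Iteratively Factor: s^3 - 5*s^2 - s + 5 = (s - 5)*(s^2 - 1) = (s - 5)*(s + 1)*(s - 1)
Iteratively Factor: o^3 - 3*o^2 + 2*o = (o)*(o^2 - 3*o + 2) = o*(o - 2)*(o - 1)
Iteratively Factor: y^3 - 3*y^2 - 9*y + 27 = (y - 3)*(y^2 - 9) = (y - 3)*(y + 3)*(y - 3)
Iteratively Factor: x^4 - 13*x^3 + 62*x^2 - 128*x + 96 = (x - 4)*(x^3 - 9*x^2 + 26*x - 24) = (x - 4)*(x - 3)*(x^2 - 6*x + 8) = (x - 4)*(x - 3)*(x - 2)*(x - 4)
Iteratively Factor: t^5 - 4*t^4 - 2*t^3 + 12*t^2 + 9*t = (t + 1)*(t^4 - 5*t^3 + 3*t^2 + 9*t) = (t - 3)*(t + 1)*(t^3 - 2*t^2 - 3*t) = (t - 3)^2*(t + 1)*(t^2 + t) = t*(t - 3)^2*(t + 1)*(t + 1)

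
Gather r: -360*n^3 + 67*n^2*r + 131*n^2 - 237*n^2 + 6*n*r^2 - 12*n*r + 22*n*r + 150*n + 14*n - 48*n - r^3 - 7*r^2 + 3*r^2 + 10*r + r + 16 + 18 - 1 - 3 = -360*n^3 - 106*n^2 + 116*n - r^3 + r^2*(6*n - 4) + r*(67*n^2 + 10*n + 11) + 30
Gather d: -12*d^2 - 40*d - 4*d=-12*d^2 - 44*d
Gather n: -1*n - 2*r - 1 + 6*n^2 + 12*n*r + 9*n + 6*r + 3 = 6*n^2 + n*(12*r + 8) + 4*r + 2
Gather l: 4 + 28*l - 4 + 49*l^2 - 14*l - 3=49*l^2 + 14*l - 3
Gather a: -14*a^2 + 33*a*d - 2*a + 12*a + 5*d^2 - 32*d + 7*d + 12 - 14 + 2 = -14*a^2 + a*(33*d + 10) + 5*d^2 - 25*d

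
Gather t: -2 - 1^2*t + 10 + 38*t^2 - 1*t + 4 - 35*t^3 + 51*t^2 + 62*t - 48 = -35*t^3 + 89*t^2 + 60*t - 36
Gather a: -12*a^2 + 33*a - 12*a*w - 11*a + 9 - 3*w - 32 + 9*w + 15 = -12*a^2 + a*(22 - 12*w) + 6*w - 8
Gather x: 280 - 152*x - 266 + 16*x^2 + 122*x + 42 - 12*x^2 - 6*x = 4*x^2 - 36*x + 56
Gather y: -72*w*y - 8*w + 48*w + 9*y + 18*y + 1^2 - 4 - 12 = 40*w + y*(27 - 72*w) - 15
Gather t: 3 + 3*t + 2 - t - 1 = 2*t + 4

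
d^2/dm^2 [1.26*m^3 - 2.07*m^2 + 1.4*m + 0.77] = 7.56*m - 4.14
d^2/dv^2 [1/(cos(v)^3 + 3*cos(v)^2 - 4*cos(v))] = ((-13*cos(v) + 24*cos(2*v) + 9*cos(3*v))*(cos(v)^2 + 3*cos(v) - 4)*cos(v)/4 + 2*(3*cos(v)^2 + 6*cos(v) - 4)^2*sin(v)^2)/((cos(v)^2 + 3*cos(v) - 4)^3*cos(v)^3)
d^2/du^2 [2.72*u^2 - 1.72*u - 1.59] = 5.44000000000000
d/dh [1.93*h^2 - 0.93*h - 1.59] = 3.86*h - 0.93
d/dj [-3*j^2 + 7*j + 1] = 7 - 6*j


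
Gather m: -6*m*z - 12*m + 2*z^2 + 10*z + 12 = m*(-6*z - 12) + 2*z^2 + 10*z + 12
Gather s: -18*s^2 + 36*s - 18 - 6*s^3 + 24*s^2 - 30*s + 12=-6*s^3 + 6*s^2 + 6*s - 6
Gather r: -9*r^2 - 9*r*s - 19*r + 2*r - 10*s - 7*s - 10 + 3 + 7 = -9*r^2 + r*(-9*s - 17) - 17*s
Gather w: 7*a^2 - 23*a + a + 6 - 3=7*a^2 - 22*a + 3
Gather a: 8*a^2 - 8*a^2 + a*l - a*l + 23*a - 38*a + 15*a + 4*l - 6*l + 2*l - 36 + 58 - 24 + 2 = 0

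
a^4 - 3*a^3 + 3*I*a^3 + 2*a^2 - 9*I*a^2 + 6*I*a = a*(a - 2)*(a - 1)*(a + 3*I)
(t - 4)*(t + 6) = t^2 + 2*t - 24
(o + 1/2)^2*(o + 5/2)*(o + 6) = o^4 + 19*o^3/2 + 95*o^2/4 + 137*o/8 + 15/4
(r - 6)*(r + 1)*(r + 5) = r^3 - 31*r - 30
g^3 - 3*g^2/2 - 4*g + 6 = (g - 2)*(g - 3/2)*(g + 2)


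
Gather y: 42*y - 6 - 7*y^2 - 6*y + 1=-7*y^2 + 36*y - 5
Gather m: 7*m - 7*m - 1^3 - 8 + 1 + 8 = 0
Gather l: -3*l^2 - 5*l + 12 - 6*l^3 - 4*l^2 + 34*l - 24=-6*l^3 - 7*l^2 + 29*l - 12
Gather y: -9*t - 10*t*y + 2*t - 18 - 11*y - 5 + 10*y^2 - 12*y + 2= -7*t + 10*y^2 + y*(-10*t - 23) - 21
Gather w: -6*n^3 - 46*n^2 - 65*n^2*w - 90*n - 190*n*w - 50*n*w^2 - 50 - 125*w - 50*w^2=-6*n^3 - 46*n^2 - 90*n + w^2*(-50*n - 50) + w*(-65*n^2 - 190*n - 125) - 50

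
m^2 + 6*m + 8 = (m + 2)*(m + 4)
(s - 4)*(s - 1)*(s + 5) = s^3 - 21*s + 20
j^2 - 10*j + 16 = (j - 8)*(j - 2)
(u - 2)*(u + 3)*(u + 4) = u^3 + 5*u^2 - 2*u - 24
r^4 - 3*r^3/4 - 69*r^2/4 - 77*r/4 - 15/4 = (r - 5)*(r + 1/4)*(r + 1)*(r + 3)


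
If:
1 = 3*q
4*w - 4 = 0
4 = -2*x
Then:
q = 1/3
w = 1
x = -2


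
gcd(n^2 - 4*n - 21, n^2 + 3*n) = n + 3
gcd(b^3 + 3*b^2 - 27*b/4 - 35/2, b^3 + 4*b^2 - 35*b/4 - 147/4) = b + 7/2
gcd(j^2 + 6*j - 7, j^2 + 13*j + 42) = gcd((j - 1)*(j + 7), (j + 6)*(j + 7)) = j + 7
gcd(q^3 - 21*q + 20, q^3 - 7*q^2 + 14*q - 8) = q^2 - 5*q + 4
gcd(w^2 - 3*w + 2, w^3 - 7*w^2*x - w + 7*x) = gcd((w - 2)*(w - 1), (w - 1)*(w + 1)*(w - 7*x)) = w - 1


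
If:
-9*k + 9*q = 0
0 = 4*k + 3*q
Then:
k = 0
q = 0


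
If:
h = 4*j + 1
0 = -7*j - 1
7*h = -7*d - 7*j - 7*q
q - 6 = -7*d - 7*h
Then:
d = 23/42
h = 3/7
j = -1/7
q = -5/6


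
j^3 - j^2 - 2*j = j*(j - 2)*(j + 1)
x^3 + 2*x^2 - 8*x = x*(x - 2)*(x + 4)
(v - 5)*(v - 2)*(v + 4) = v^3 - 3*v^2 - 18*v + 40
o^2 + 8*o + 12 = (o + 2)*(o + 6)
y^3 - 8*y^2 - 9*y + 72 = (y - 8)*(y - 3)*(y + 3)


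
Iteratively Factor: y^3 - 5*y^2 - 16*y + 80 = (y - 5)*(y^2 - 16) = (y - 5)*(y - 4)*(y + 4)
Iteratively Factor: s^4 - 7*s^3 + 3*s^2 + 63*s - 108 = (s - 4)*(s^3 - 3*s^2 - 9*s + 27) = (s - 4)*(s + 3)*(s^2 - 6*s + 9) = (s - 4)*(s - 3)*(s + 3)*(s - 3)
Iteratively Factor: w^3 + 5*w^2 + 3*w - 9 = (w + 3)*(w^2 + 2*w - 3) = (w - 1)*(w + 3)*(w + 3)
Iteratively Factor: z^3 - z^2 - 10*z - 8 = (z + 2)*(z^2 - 3*z - 4) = (z + 1)*(z + 2)*(z - 4)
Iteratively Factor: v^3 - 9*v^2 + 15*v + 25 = (v - 5)*(v^2 - 4*v - 5) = (v - 5)^2*(v + 1)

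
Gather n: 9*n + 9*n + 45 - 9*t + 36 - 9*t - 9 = 18*n - 18*t + 72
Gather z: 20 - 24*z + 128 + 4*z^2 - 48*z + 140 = 4*z^2 - 72*z + 288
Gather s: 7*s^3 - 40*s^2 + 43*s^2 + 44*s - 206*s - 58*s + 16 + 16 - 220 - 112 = 7*s^3 + 3*s^2 - 220*s - 300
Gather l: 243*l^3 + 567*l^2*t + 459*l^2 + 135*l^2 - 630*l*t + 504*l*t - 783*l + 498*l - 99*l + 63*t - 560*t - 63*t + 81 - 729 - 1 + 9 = 243*l^3 + l^2*(567*t + 594) + l*(-126*t - 384) - 560*t - 640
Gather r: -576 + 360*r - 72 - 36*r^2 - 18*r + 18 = -36*r^2 + 342*r - 630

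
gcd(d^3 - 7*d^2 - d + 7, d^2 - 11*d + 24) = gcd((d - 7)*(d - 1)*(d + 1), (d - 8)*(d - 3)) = 1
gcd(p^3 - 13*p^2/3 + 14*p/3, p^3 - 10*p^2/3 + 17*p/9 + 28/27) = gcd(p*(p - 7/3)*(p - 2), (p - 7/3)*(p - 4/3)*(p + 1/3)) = p - 7/3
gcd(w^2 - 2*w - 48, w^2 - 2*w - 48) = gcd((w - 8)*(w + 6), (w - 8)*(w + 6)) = w^2 - 2*w - 48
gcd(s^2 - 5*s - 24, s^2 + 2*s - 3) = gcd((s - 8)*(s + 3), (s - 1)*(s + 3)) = s + 3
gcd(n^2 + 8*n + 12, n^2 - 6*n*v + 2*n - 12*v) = n + 2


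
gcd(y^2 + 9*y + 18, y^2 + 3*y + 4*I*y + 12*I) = y + 3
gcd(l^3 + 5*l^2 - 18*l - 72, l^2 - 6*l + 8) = l - 4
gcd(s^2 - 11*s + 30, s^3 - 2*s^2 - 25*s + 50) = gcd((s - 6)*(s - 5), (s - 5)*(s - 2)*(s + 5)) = s - 5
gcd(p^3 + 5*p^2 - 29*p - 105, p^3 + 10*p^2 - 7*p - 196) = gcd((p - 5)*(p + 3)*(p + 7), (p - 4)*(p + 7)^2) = p + 7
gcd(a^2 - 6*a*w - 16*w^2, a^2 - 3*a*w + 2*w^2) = 1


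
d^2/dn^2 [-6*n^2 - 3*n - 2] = -12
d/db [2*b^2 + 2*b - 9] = 4*b + 2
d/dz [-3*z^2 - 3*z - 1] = -6*z - 3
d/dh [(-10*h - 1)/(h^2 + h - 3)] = (-10*h^2 - 10*h + (2*h + 1)*(10*h + 1) + 30)/(h^2 + h - 3)^2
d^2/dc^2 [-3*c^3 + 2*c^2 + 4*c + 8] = 4 - 18*c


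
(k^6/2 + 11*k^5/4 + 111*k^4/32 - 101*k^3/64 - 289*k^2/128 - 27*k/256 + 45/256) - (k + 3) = k^6/2 + 11*k^5/4 + 111*k^4/32 - 101*k^3/64 - 289*k^2/128 - 283*k/256 - 723/256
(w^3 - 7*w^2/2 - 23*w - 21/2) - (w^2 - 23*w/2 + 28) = w^3 - 9*w^2/2 - 23*w/2 - 77/2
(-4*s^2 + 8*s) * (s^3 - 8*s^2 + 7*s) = -4*s^5 + 40*s^4 - 92*s^3 + 56*s^2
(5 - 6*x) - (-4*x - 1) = 6 - 2*x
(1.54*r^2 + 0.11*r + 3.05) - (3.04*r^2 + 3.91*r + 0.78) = -1.5*r^2 - 3.8*r + 2.27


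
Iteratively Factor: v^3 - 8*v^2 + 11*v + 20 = (v - 5)*(v^2 - 3*v - 4) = (v - 5)*(v + 1)*(v - 4)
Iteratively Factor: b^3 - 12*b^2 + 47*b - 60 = (b - 5)*(b^2 - 7*b + 12) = (b - 5)*(b - 3)*(b - 4)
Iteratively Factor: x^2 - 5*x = (x - 5)*(x)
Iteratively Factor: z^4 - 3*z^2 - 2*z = (z + 1)*(z^3 - z^2 - 2*z) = z*(z + 1)*(z^2 - z - 2) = z*(z + 1)^2*(z - 2)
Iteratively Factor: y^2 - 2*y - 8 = (y + 2)*(y - 4)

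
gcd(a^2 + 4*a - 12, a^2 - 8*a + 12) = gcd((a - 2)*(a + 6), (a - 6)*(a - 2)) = a - 2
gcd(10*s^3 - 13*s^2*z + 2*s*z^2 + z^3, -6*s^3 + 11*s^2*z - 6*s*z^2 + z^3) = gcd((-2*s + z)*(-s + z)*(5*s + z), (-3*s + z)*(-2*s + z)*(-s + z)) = 2*s^2 - 3*s*z + z^2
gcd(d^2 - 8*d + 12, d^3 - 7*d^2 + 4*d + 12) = d^2 - 8*d + 12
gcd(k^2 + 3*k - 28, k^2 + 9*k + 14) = k + 7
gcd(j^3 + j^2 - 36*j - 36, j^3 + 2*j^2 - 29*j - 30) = j^2 + 7*j + 6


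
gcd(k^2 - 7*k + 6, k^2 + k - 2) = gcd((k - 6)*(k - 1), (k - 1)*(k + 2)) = k - 1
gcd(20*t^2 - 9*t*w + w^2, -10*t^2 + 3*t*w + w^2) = 1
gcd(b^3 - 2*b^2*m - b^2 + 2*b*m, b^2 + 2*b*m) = b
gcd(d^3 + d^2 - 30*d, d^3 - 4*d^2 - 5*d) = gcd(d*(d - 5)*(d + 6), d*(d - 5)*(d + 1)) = d^2 - 5*d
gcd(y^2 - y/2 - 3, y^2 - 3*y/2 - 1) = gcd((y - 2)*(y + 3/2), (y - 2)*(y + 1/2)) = y - 2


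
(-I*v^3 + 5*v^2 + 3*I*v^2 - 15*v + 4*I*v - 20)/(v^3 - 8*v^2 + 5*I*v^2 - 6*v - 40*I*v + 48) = (-I*v^3 + v^2*(5 + 3*I) + v*(-15 + 4*I) - 20)/(v^3 + v^2*(-8 + 5*I) + v*(-6 - 40*I) + 48)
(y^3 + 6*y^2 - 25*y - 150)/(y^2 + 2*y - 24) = (y^2 - 25)/(y - 4)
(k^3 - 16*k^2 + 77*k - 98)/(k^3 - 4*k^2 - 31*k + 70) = (k - 7)/(k + 5)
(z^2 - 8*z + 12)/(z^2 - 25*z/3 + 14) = 3*(z - 2)/(3*z - 7)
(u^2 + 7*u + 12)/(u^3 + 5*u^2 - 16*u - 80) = (u + 3)/(u^2 + u - 20)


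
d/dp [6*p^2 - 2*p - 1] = 12*p - 2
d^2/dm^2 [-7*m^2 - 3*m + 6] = -14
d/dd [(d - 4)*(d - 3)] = 2*d - 7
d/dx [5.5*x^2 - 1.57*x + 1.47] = 11.0*x - 1.57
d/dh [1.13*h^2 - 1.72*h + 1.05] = 2.26*h - 1.72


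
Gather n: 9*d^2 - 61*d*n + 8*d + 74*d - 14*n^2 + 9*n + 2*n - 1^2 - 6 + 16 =9*d^2 + 82*d - 14*n^2 + n*(11 - 61*d) + 9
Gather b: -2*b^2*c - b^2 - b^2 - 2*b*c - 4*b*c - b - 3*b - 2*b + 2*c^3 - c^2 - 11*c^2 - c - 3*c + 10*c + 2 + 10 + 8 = b^2*(-2*c - 2) + b*(-6*c - 6) + 2*c^3 - 12*c^2 + 6*c + 20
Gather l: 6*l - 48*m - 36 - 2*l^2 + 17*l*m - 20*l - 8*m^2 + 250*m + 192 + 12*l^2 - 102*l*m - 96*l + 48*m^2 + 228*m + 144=10*l^2 + l*(-85*m - 110) + 40*m^2 + 430*m + 300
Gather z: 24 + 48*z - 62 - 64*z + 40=2 - 16*z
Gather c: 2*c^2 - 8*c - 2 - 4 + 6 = 2*c^2 - 8*c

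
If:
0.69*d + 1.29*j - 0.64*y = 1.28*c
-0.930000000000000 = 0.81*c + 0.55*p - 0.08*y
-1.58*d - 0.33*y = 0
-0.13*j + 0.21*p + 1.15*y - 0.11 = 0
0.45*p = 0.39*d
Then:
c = -1.16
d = 0.01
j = -1.17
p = 0.01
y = -0.04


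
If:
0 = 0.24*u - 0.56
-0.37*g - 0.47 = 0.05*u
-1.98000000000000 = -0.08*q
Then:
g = -1.59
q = 24.75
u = 2.33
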